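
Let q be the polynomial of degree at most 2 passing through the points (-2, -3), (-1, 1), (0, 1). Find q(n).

q(n) = -2n^2 - 2n + 1

Using the Lagrange interpolation formula with nodes -2, -1, 0:
  L_0(n) = (n + 1)n / 2
  L_1(n) = (n + 2)n / -1
  L_2(n) = (n + 2)(n + 1) / 2
Then q(n) = -3·L_0(n) + 1·L_1(n) + 1·L_2(n).
Expanding and collecting terms gives q(n) = -2n^2 - 2n + 1.
Check: q(0) = 1. ✓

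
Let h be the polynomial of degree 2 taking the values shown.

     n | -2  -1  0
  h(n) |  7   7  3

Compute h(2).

-17

Forward differences of the values at n = -2, -1, 0:
  h  : 7  7  3
  Δ  : 0  -4
  Δ^2: -4
The second differences are constant, confirming degree 2.
Interpolating (Newton forward form) and evaluating at n = 2 gives h(2) = -17.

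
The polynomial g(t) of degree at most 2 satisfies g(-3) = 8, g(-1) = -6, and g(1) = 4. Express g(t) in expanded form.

g(t) = 3t^2 + 5t - 4

Write g(t) = at^2 + bt + c. Substituting each data point gives a linear system:
  9a - 3b + c = 8
  a - b + c = -6
  a + b + c = 4
Solving the system yields a = 3, b = 5, c = -4.
So g(t) = 3t^2 + 5t - 4.
Check: g(1) = 4. ✓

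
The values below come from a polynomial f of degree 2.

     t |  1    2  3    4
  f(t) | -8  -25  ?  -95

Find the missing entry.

The 3 known points determine the degree-2 polynomial uniquely.
Write f(t) = at^2 + bt + c. Substituting each data point gives a linear system:
  a + b + c = -8
  4a + 2b + c = -25
  16a + 4b + c = -95
Solving the system yields a = -6, b = 1, c = -3.
So f(t) = -6t^2 + t - 3.
Then f(3) = -54.

-54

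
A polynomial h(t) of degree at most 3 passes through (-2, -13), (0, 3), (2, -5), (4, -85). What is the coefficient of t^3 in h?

Write h(t) = at^3 + bt^2 + ct + d. Substituting each data point gives a linear system:
  -8a + 4b - 2c + d = -13
  d = 3
  8a + 4b + 2c + d = -5
  64a + 16b + 4c + d = -85
Solving the system yields a = -1, b = -3, c = 6, d = 3.
So h(t) = -t^3 - 3t^2 + 6t + 3.
The leading coefficient is -1.

-1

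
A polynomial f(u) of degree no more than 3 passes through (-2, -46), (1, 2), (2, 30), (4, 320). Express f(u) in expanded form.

f(u) = 6u^3 - 3u^2 - 5u + 4

Write f(u) = au^3 + bu^2 + cu + d. Substituting each data point gives a linear system:
  -8a + 4b - 2c + d = -46
  a + b + c + d = 2
  8a + 4b + 2c + d = 30
  64a + 16b + 4c + d = 320
Solving the system yields a = 6, b = -3, c = -5, d = 4.
So f(u) = 6u^3 - 3u^2 - 5u + 4.
Check: f(-2) = -46. ✓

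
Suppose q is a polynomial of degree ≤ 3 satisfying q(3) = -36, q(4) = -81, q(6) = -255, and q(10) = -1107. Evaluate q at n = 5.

Write q(n) = an^3 + bn^2 + cn + d. Substituting each data point gives a linear system:
  27a + 9b + 3c + d = -36
  64a + 16b + 4c + d = -81
  216a + 36b + 6c + d = -255
  1000a + 100b + 10c + d = -1107
Solving the system yields a = -1, b = -1, c = -1, d = 3.
So q(n) = -n³ - n² - n + 3.
Then q(5) = -152.

-152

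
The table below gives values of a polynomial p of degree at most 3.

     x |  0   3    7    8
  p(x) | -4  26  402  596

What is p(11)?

Write p(x) = ax^3 + bx^2 + cx + d. Substituting each data point gives a linear system:
  d = -4
  27a + 9b + 3c + d = 26
  343a + 49b + 7c + d = 402
  512a + 64b + 8c + d = 596
Solving the system yields a = 1, b = 2, c = -5, d = -4.
So p(x) = x^3 + 2x^2 - 5x - 4.
Then p(11) = 1514.

1514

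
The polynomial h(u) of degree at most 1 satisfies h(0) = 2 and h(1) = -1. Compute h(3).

-7

Using the Lagrange interpolation formula with nodes 0, 1:
  L_0(u) = (u - 1) / -1
  L_1(u) = u / 1
Then h(u) = 2·L_0(u) - 1·L_1(u).
Expanding and collecting terms gives h(u) = -3u + 2.
Evaluating at u = 3: h(3) = -7.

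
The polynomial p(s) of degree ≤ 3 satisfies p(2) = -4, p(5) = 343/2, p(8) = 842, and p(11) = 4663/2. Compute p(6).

Using the Lagrange interpolation formula with nodes 2, 5, 8, 11:
  L_0(s) = (s - 5)(s - 8)(s - 11) / -162
  L_1(s) = (s - 2)(s - 8)(s - 11) / 54
  L_2(s) = (s - 2)(s - 5)(s - 11) / -54
  L_3(s) = (s - 2)(s - 5)(s - 8) / 162
Then p(s) = -4·L_0(s) + 343/2·L_1(s) + 842·L_2(s) + 4663/2·L_3(s).
Expanding and collecting terms gives p(s) = 2s^3 - (5/2)s^2 - 2s - 6.
Evaluating at s = 6: p(6) = 324.

324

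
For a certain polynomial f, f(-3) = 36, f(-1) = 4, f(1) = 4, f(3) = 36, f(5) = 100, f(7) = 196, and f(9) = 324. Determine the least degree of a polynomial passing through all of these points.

2

Forward differences of the values at x = -3, -1, 1, 3, 5, 7, 9:
  f  : 36  4  4  36  100  196  324
  Δ  : -32  0  32  64  96  128
  Δ^2: 32  32  32  32  32
  Δ^3: 0  0  0  0
  Δ^4: 0  0  0
  Δ^5: 0  0
  Δ^6: 0
The second differences are constant (32) and nonzero, while all higher differences vanish, so the minimal degree is 2.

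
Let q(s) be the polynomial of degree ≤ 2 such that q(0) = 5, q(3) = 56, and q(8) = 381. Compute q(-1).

12

Using the Lagrange interpolation formula with nodes 0, 3, 8:
  L_0(s) = (s - 3)(s - 8) / 24
  L_1(s) = s(s - 8) / -15
  L_2(s) = s(s - 3) / 40
Then q(s) = 5·L_0(s) + 56·L_1(s) + 381·L_2(s).
Expanding and collecting terms gives q(s) = 6s² - s + 5.
Evaluating at s = -1: q(-1) = 12.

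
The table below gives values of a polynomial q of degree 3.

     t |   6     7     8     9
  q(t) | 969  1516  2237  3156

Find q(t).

Write q(t) = at^3 + bt^2 + ct + d. Substituting each data point gives a linear system:
  216a + 36b + 6c + d = 969
  343a + 49b + 7c + d = 1516
  512a + 64b + 8c + d = 2237
  729a + 81b + 9c + d = 3156
Solving the system yields a = 4, b = 3, c = 0, d = -3.
So q(t) = 4t³ + 3t² - 3.
Check: q(9) = 3156. ✓

q(t) = 4t^3 + 3t^2 - 3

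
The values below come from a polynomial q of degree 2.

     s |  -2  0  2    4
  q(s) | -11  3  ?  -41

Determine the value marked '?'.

On equispaced nodes a degree-2 polynomial has vanishing third forward difference, so
  - q(-2) + 3·q(0) - 3·q(2) + q(4) = 0.
Substituting the known values and solving for q(2):
  -3·q(2) = 21
  q(2) = -7.

-7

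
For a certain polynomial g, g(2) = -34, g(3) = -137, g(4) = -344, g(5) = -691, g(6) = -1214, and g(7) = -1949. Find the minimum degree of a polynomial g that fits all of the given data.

Forward differences of the values at t = 2, 3, 4, 5, 6, 7:
  g  : -34  -137  -344  -691  -1214  -1949
  Δ  : -103  -207  -347  -523  -735
  Δ^2: -104  -140  -176  -212
  Δ^3: -36  -36  -36
  Δ^4: 0  0
  Δ^5: 0
The third differences are constant (-36) and nonzero, while all higher differences vanish, so the minimal degree is 3.

3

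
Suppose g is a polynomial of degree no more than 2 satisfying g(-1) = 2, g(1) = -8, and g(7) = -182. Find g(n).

Write g(n) = an^2 + bn + c. Substituting each data point gives a linear system:
  a - b + c = 2
  a + b + c = -8
  49a + 7b + c = -182
Solving the system yields a = -3, b = -5, c = 0.
So g(n) = -3n² - 5n.
Check: g(1) = -8. ✓

g(n) = -3n^2 - 5n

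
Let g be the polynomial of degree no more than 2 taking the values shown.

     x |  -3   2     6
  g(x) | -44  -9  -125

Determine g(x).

g(x) = -4x^2 + 3x + 1

Using the Lagrange interpolation formula with nodes -3, 2, 6:
  L_0(x) = (x - 2)(x - 6) / 45
  L_1(x) = (x + 3)(x - 6) / -20
  L_2(x) = (x + 3)(x - 2) / 36
Then g(x) = -44·L_0(x) - 9·L_1(x) - 125·L_2(x).
Expanding and collecting terms gives g(x) = -4x^2 + 3x + 1.
Check: g(-3) = -44. ✓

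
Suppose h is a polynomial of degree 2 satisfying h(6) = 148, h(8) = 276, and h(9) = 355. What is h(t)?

Write h(t) = at^2 + bt + c. Substituting each data point gives a linear system:
  36a + 6b + c = 148
  64a + 8b + c = 276
  81a + 9b + c = 355
Solving the system yields a = 5, b = -6, c = 4.
So h(t) = 5t^2 - 6t + 4.
Check: h(9) = 355. ✓

h(t) = 5t^2 - 6t + 4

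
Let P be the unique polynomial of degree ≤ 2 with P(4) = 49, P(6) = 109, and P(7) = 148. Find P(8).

193

Write P(x) = ax^2 + bx + c. Substituting each data point gives a linear system:
  16a + 4b + c = 49
  36a + 6b + c = 109
  49a + 7b + c = 148
Solving the system yields a = 3, b = 0, c = 1.
So P(x) = 3x^2 + 1.
Then P(8) = 193.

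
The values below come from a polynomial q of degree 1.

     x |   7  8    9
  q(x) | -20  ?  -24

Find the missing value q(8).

-22

The 2 known points determine the degree-1 polynomial uniquely.
Write q(x) = ax + b. Substituting each data point gives a linear system:
  7a + b = -20
  9a + b = -24
Solving the system yields a = -2, b = -6.
So q(x) = -2x - 6.
Then q(8) = -22.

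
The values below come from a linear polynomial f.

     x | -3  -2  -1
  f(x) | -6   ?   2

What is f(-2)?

On equispaced nodes a degree-1 polynomial has vanishing second forward difference, so
  f(-3) - 2·f(-2) + f(-1) = 0.
Substituting the known values and solving for f(-2):
  -2·f(-2) = 4
  f(-2) = -2.

-2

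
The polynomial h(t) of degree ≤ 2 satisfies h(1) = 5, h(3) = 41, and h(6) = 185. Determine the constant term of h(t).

5

Write h(t) = at^2 + bt + c. Substituting each data point gives a linear system:
  a + b + c = 5
  9a + 3b + c = 41
  36a + 6b + c = 185
Solving the system yields a = 6, b = -6, c = 5.
So h(t) = 6t^2 - 6t + 5.
The constant term is 5.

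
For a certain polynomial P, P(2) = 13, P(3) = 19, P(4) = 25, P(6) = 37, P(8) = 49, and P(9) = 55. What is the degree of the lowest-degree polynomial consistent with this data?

Divided differences on the nodes 2, 3, 4, 6, 8, 9:
  order 0: 13  19  25  37  49  55
  order 1: 6  6  6  6  6
  order 2: 0  0  0  0
  order 3: 0  0  0
  order 4: 0  0
  order 5: 0
The order-1 divided differences are all 6 (nonzero) and every higher order vanishes, so the data lies on a polynomial of degree exactly 1.

1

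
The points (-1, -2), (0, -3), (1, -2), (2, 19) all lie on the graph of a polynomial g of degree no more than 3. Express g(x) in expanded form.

Write g(x) = ax^3 + bx^2 + cx + d. Substituting each data point gives a linear system:
  -a + b - c + d = -2
  d = -3
  a + b + c + d = -2
  8a + 4b + 2c + d = 19
Solving the system yields a = 3, b = 1, c = -3, d = -3.
So g(x) = 3x³ + x² - 3x - 3.
Check: g(2) = 19. ✓

g(x) = 3x^3 + x^2 - 3x - 3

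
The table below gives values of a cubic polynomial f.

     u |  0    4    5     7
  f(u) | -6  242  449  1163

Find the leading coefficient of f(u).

Write f(u) = au^3 + bu^2 + cu + d. Substituting each data point gives a linear system:
  d = -6
  64a + 16b + 4c + d = 242
  125a + 25b + 5c + d = 449
  343a + 49b + 7c + d = 1163
Solving the system yields a = 3, b = 2, c = 6, d = -6.
So f(u) = 3u³ + 2u² + 6u - 6.
The leading coefficient is 3.

3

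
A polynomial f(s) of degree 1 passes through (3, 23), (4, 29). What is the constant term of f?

5

Write f(s) = as + b. Substituting each data point gives a linear system:
  3a + b = 23
  4a + b = 29
Solving the system yields a = 6, b = 5.
So f(s) = 6s + 5.
The constant term is 5.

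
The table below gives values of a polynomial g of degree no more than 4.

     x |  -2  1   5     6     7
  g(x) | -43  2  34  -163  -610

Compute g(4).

83

Using the Lagrange interpolation formula with nodes -2, 1, 5, 6, 7:
  L_0(x) = (x - 1)(x - 5)(x - 6)(x - 7) / 1512
  L_1(x) = (x + 2)(x - 5)(x - 6)(x - 7) / -360
  L_2(x) = (x + 2)(x - 1)(x - 6)(x - 7) / 56
  L_3(x) = (x + 2)(x - 1)(x - 5)(x - 7) / -40
  L_4(x) = (x + 2)(x - 1)(x - 5)(x - 6) / 108
Then g(x) = -43·L_0(x) + 2·L_1(x) + 34·L_2(x) - 163·L_3(x) - 610·L_4(x).
Expanding and collecting terms gives g(x) = -x^4 + 5x^3 + 2x^2 - 3x - 1.
Evaluating at x = 4: g(4) = 83.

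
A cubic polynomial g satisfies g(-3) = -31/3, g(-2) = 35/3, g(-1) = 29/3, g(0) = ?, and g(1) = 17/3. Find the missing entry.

On equispaced nodes a degree-3 polynomial has vanishing fourth forward difference, so
  g(-3) - 4·g(-2) + 6·g(-1) - 4·g(0) + g(1) = 0.
Substituting the known values and solving for g(0):
  -4·g(0) = -20/3
  g(0) = 5/3.

5/3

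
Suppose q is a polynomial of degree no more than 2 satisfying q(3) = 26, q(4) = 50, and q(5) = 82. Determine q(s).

q(s) = 4s^2 - 4s + 2

Write q(s) = as^2 + bs + c. Substituting each data point gives a linear system:
  9a + 3b + c = 26
  16a + 4b + c = 50
  25a + 5b + c = 82
Solving the system yields a = 4, b = -4, c = 2.
So q(s) = 4s^2 - 4s + 2.
Check: q(5) = 82. ✓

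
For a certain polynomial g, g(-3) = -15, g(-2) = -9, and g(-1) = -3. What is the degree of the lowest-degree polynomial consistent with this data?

1

Forward differences of the values at u = -3, -2, -1:
  g  : -15  -9  -3
  Δ  : 6  6
  Δ^2: 0
The first differences are constant (6) and nonzero, while all higher differences vanish, so the minimal degree is 1.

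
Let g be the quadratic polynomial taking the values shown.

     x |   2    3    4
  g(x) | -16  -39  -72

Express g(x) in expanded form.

Using the Lagrange interpolation formula with nodes 2, 3, 4:
  L_0(x) = (x - 3)(x - 4) / 2
  L_1(x) = (x - 2)(x - 4) / -1
  L_2(x) = (x - 2)(x - 3) / 2
Then g(x) = -16·L_0(x) - 39·L_1(x) - 72·L_2(x).
Expanding and collecting terms gives g(x) = -5x^2 + 2x.
Check: g(2) = -16. ✓

g(x) = -5x^2 + 2x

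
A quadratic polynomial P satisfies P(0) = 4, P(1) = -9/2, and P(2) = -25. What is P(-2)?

Forward differences of the values at x = 0, 1, 2:
  P  : 4  -9/2  -25
  Δ  : -17/2  -41/2
  Δ^2: -12
The second differences are constant, confirming degree 2.
Interpolating (Newton forward form) and evaluating at x = -2 gives P(-2) = -15.

-15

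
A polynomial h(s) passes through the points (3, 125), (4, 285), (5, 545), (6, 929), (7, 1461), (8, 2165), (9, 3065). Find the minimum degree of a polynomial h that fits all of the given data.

3

Forward differences of the values at s = 3, 4, 5, 6, 7, 8, 9:
  h  : 125  285  545  929  1461  2165  3065
  Δ  : 160  260  384  532  704  900
  Δ^2: 100  124  148  172  196
  Δ^3: 24  24  24  24
  Δ^4: 0  0  0
  Δ^5: 0  0
  Δ^6: 0
The third differences are constant (24) and nonzero, while all higher differences vanish, so the minimal degree is 3.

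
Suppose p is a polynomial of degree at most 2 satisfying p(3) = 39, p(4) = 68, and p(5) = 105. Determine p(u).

Using the Lagrange interpolation formula with nodes 3, 4, 5:
  L_0(u) = (u - 4)(u - 5) / 2
  L_1(u) = (u - 3)(u - 5) / -1
  L_2(u) = (u - 3)(u - 4) / 2
Then p(u) = 39·L_0(u) + 68·L_1(u) + 105·L_2(u).
Expanding and collecting terms gives p(u) = 4u² + u.
Check: p(3) = 39. ✓

p(u) = 4u^2 + u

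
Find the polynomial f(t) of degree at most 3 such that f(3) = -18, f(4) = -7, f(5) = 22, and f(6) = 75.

f(t) = t^3 - 3t^2 - 5t - 3

Write f(t) = at^3 + bt^2 + ct + d. Substituting each data point gives a linear system:
  27a + 9b + 3c + d = -18
  64a + 16b + 4c + d = -7
  125a + 25b + 5c + d = 22
  216a + 36b + 6c + d = 75
Solving the system yields a = 1, b = -3, c = -5, d = -3.
So f(t) = t³ - 3t² - 5t - 3.
Check: f(6) = 75. ✓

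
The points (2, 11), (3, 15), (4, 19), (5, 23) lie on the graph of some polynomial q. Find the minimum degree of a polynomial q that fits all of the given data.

1

Forward differences of the values at n = 2, 3, 4, 5:
  q  : 11  15  19  23
  Δ  : 4  4  4
  Δ^2: 0  0
  Δ^3: 0
The first differences are constant (4) and nonzero, while all higher differences vanish, so the minimal degree is 1.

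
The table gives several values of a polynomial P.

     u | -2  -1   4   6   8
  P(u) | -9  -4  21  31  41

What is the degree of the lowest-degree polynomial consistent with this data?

Divided differences on the nodes -2, -1, 4, 6, 8:
  order 0: -9  -4  21  31  41
  order 1: 5  5  5  5
  order 2: 0  0  0
  order 3: 0  0
  order 4: 0
The order-1 divided differences are all 5 (nonzero) and every higher order vanishes, so the data lies on a polynomial of degree exactly 1.

1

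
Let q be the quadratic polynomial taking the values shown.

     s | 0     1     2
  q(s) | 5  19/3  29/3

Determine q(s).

Write q(s) = as^2 + bs + c. Substituting each data point gives a linear system:
  c = 5
  a + b + c = 19/3
  4a + 2b + c = 29/3
Solving the system yields a = 1, b = 1/3, c = 5.
So q(s) = s² + (1/3)s + 5.
Check: q(2) = 29/3. ✓

q(s) = s^2 + (1/3)s + 5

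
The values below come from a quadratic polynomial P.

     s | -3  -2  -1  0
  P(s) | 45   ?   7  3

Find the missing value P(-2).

21

On equispaced nodes a degree-2 polynomial has vanishing third forward difference, so
  - P(-3) + 3·P(-2) - 3·P(-1) + P(0) = 0.
Substituting the known values and solving for P(-2):
  3·P(-2) = 63
  P(-2) = 21.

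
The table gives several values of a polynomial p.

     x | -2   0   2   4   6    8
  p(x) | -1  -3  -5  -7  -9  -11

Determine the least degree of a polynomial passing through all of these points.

1

Forward differences of the values at x = -2, 0, 2, 4, 6, 8:
  p  : -1  -3  -5  -7  -9  -11
  Δ  : -2  -2  -2  -2  -2
  Δ^2: 0  0  0  0
  Δ^3: 0  0  0
  Δ^4: 0  0
  Δ^5: 0
The first differences are constant (-2) and nonzero, while all higher differences vanish, so the minimal degree is 1.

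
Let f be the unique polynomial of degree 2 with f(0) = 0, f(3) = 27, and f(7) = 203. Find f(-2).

Using the Lagrange interpolation formula with nodes 0, 3, 7:
  L_0(u) = (u - 3)(u - 7) / 21
  L_1(u) = u(u - 7) / -12
  L_2(u) = u(u - 3) / 28
Then f(u) = 0·L_0(u) + 27·L_1(u) + 203·L_2(u).
Expanding and collecting terms gives f(u) = 5u^2 - 6u.
Evaluating at u = -2: f(-2) = 32.

32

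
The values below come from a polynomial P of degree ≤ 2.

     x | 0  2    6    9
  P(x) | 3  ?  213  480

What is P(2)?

The 3 known points determine the degree-2 polynomial uniquely.
Write P(x) = ax^2 + bx + c. Substituting each data point gives a linear system:
  c = 3
  36a + 6b + c = 213
  81a + 9b + c = 480
Solving the system yields a = 6, b = -1, c = 3.
So P(x) = 6x^2 - x + 3.
Then P(2) = 25.

25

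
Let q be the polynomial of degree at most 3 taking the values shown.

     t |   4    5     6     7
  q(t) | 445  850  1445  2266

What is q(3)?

Forward differences of the values at t = 4, 5, 6, 7:
  q  : 445  850  1445  2266
  Δ  : 405  595  821
  Δ^2: 190  226
  Δ^3: 36
The third differences are constant, confirming degree 3.
Interpolating (Newton forward form) and evaluating at t = 3 gives q(3) = 194.

194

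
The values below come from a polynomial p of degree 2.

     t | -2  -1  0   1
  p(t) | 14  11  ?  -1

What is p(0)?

On equispaced nodes a degree-2 polynomial has vanishing third forward difference, so
  - p(-2) + 3·p(-1) - 3·p(0) + p(1) = 0.
Substituting the known values and solving for p(0):
  -3·p(0) = -18
  p(0) = 6.

6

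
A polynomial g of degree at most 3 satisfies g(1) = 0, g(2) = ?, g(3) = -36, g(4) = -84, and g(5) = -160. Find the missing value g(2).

On equispaced nodes a degree-3 polynomial has vanishing fourth forward difference, so
  g(1) - 4·g(2) + 6·g(3) - 4·g(4) + g(5) = 0.
Substituting the known values and solving for g(2):
  -4·g(2) = 40
  g(2) = -10.

-10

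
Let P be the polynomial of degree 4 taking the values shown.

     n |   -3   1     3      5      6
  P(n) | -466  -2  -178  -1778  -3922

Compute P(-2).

-98

Write P(n) = an^4 + bn^3 + cn^2 + dn + e. Substituting each data point gives a linear system:
  81a - 27b + 9c - 3d + e = -466
  a + b + c + d + e = -2
  81a + 27b + 9c + 3d + e = -178
  625a + 125b + 25c + 5d + e = -1778
  1296a + 216b + 36c + 6d + e = -3922
Solving the system yields a = -4, b = 6, c = 0, d = -6, e = 2.
So P(n) = -4n⁴ + 6n³ - 6n + 2.
Then P(-2) = -98.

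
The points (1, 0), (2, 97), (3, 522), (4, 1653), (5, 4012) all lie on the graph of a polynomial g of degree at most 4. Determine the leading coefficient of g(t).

6

Write g(t) = at^4 + bt^3 + ct^2 + dt + e. Substituting each data point gives a linear system:
  a + b + c + d + e = 0
  16a + 8b + 4c + 2d + e = 97
  81a + 27b + 9c + 3d + e = 522
  256a + 64b + 16c + 4d + e = 1653
  625a + 125b + 25c + 5d + e = 4012
Solving the system yields a = 6, b = 3, c = -4, d = -2, e = -3.
So g(t) = 6t^4 + 3t^3 - 4t^2 - 2t - 3.
The leading coefficient is 6.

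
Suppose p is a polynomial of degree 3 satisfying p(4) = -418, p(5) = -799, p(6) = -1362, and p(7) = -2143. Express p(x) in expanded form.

Write p(x) = ax^3 + bx^2 + cx + d. Substituting each data point gives a linear system:
  64a + 16b + 4c + d = -418
  125a + 25b + 5c + d = -799
  216a + 36b + 6c + d = -1362
  343a + 49b + 7c + d = -2143
Solving the system yields a = -6, b = -1, c = -6, d = 6.
So p(x) = -6x^3 - x^2 - 6x + 6.
Check: p(5) = -799. ✓

p(x) = -6x^3 - x^2 - 6x + 6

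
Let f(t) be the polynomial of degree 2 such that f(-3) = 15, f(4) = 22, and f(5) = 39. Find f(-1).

Using the Lagrange interpolation formula with nodes -3, 4, 5:
  L_0(t) = (t - 4)(t - 5) / 56
  L_1(t) = (t + 3)(t - 5) / -7
  L_2(t) = (t + 3)(t - 4) / 8
Then f(t) = 15·L_0(t) + 22·L_1(t) + 39·L_2(t).
Expanding and collecting terms gives f(t) = 2t^2 - t - 6.
Evaluating at t = -1: f(-1) = -3.

-3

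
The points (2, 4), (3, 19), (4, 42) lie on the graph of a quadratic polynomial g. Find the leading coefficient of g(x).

Write g(x) = ax^2 + bx + c. Substituting each data point gives a linear system:
  4a + 2b + c = 4
  9a + 3b + c = 19
  16a + 4b + c = 42
Solving the system yields a = 4, b = -5, c = -2.
So g(x) = 4x^2 - 5x - 2.
The leading coefficient is 4.

4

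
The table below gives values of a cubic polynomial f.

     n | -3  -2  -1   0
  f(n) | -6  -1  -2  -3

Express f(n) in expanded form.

Write f(n) = an^3 + bn^2 + cn + d. Substituting each data point gives a linear system:
  -27a + 9b - 3c + d = -6
  -8a + 4b - 2c + d = -1
  -a + b - c + d = -2
  d = -3
Solving the system yields a = 1, b = 3, c = 1, d = -3.
So f(n) = n^3 + 3n^2 + n - 3.
Check: f(0) = -3. ✓

f(n) = n^3 + 3n^2 + n - 3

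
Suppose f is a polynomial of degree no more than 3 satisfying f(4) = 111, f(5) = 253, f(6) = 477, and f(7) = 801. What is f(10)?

2553

Forward differences of the values at x = 4, 5, 6, 7:
  f  : 111  253  477  801
  Δ  : 142  224  324
  Δ^2: 82  100
  Δ^3: 18
The third differences are constant, confirming degree 3.
Interpolating (Newton forward form) and evaluating at x = 10 gives f(10) = 2553.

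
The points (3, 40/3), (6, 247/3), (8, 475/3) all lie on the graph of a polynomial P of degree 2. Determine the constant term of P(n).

Write P(n) = an^2 + bn + c. Substituting each data point gives a linear system:
  9a + 3b + c = 40/3
  36a + 6b + c = 247/3
  64a + 8b + c = 475/3
Solving the system yields a = 3, b = -4, c = -5/3.
So P(n) = 3n^2 - 4n - 5/3.
The constant term is -5/3.

-5/3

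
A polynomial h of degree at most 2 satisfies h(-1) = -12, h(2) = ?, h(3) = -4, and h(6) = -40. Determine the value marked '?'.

0

The 3 known points determine the degree-2 polynomial uniquely.
Write h(u) = au^2 + bu + c. Substituting each data point gives a linear system:
  a - b + c = -12
  9a + 3b + c = -4
  36a + 6b + c = -40
Solving the system yields a = -2, b = 6, c = -4.
So h(u) = -2u² + 6u - 4.
Then h(2) = 0.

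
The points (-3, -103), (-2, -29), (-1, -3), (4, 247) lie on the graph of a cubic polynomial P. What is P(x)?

Write P(x) = ax^3 + bx^2 + cx + d. Substituting each data point gives a linear system:
  -27a + 9b - 3c + d = -103
  -8a + 4b - 2c + d = -29
  -a + b - c + d = -3
  64a + 16b + 4c + d = 247
Solving the system yields a = 4, b = 0, c = -2, d = -1.
So P(x) = 4x^3 - 2x - 1.
Check: P(-1) = -3. ✓

P(x) = 4x^3 - 2x - 1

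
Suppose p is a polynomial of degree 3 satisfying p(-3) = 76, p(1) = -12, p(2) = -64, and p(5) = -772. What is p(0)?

Write p(u) = au^3 + bu^2 + cu + d. Substituting each data point gives a linear system:
  -27a + 9b - 3c + d = 76
  a + b + c + d = -12
  8a + 4b + 2c + d = -64
  125a + 25b + 5c + d = -772
Solving the system yields a = -5, b = -6, c = 1, d = -2.
So p(u) = -5u^3 - 6u^2 + u - 2.
Then p(0) = -2.

-2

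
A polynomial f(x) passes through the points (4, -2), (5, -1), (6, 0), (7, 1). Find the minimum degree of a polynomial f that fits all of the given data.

1

Forward differences of the values at x = 4, 5, 6, 7:
  f  : -2  -1  0  1
  Δ  : 1  1  1
  Δ^2: 0  0
  Δ^3: 0
The first differences are constant (1) and nonzero, while all higher differences vanish, so the minimal degree is 1.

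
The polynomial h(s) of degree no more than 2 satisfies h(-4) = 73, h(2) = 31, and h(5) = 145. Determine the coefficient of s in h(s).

3

Write h(s) = as^2 + bs + c. Substituting each data point gives a linear system:
  16a - 4b + c = 73
  4a + 2b + c = 31
  25a + 5b + c = 145
Solving the system yields a = 5, b = 3, c = 5.
So h(s) = 5s^2 + 3s + 5.
The coefficient of s is 3.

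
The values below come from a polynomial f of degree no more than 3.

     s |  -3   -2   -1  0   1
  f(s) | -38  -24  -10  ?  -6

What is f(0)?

On equispaced nodes a degree-3 polynomial has vanishing fourth forward difference, so
  f(-3) - 4·f(-2) + 6·f(-1) - 4·f(0) + f(1) = 0.
Substituting the known values and solving for f(0):
  -4·f(0) = 8
  f(0) = -2.

-2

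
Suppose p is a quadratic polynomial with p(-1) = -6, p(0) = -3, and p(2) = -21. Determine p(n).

p(n) = -4n^2 - n - 3

Write p(n) = an^2 + bn + c. Substituting each data point gives a linear system:
  a - b + c = -6
  c = -3
  4a + 2b + c = -21
Solving the system yields a = -4, b = -1, c = -3.
So p(n) = -4n^2 - n - 3.
Check: p(0) = -3. ✓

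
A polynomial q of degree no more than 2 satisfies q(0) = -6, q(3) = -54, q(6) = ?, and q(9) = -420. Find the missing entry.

The 3 known points determine the degree-2 polynomial uniquely.
Write q(t) = at^2 + bt + c. Substituting each data point gives a linear system:
  c = -6
  9a + 3b + c = -54
  81a + 9b + c = -420
Solving the system yields a = -5, b = -1, c = -6.
So q(t) = -5t² - t - 6.
Then q(6) = -192.

-192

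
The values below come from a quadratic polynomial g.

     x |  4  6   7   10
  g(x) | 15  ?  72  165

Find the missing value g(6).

The 3 known points determine the degree-2 polynomial uniquely.
Write g(x) = ax^2 + bx + c. Substituting each data point gives a linear system:
  16a + 4b + c = 15
  49a + 7b + c = 72
  100a + 10b + c = 165
Solving the system yields a = 2, b = -3, c = -5.
So g(x) = 2x^2 - 3x - 5.
Then g(6) = 49.

49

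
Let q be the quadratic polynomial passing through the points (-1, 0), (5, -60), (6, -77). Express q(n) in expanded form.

Write q(n) = an^2 + bn + c. Substituting each data point gives a linear system:
  a - b + c = 0
  25a + 5b + c = -60
  36a + 6b + c = -77
Solving the system yields a = -1, b = -6, c = -5.
So q(n) = -n^2 - 6n - 5.
Check: q(5) = -60. ✓

q(n) = -n^2 - 6n - 5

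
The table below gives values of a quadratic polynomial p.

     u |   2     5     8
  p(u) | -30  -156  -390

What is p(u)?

p(u) = -6u^2 - 6

Using the Lagrange interpolation formula with nodes 2, 5, 8:
  L_0(u) = (u - 5)(u - 8) / 18
  L_1(u) = (u - 2)(u - 8) / -9
  L_2(u) = (u - 2)(u - 5) / 18
Then p(u) = -30·L_0(u) - 156·L_1(u) - 390·L_2(u).
Expanding and collecting terms gives p(u) = -6u^2 - 6.
Check: p(2) = -30. ✓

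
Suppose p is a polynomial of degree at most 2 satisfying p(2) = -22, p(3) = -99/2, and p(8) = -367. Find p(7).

-559/2

Using the Lagrange interpolation formula with nodes 2, 3, 8:
  L_0(s) = (s - 3)(s - 8) / 6
  L_1(s) = (s - 2)(s - 8) / -5
  L_2(s) = (s - 2)(s - 3) / 30
Then p(s) = -22·L_0(s) - 99/2·L_1(s) - 367·L_2(s).
Expanding and collecting terms gives p(s) = -6s² + (5/2)s - 3.
Evaluating at s = 7: p(7) = -559/2.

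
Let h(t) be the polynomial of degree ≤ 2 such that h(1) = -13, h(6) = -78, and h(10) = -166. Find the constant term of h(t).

Write h(t) = at^2 + bt + c. Substituting each data point gives a linear system:
  a + b + c = -13
  36a + 6b + c = -78
  100a + 10b + c = -166
Solving the system yields a = -1, b = -6, c = -6.
So h(t) = -t² - 6t - 6.
The constant term is -6.

-6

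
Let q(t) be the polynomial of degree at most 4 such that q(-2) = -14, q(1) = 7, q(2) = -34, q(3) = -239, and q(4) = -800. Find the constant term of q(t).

4

Write q(t) = at^4 + bt^3 + ct^2 + dt + e. Substituting each data point gives a linear system:
  16a - 8b + 4c - 2d + e = -14
  a + b + c + d + e = 7
  16a + 8b + 4c + 2d + e = -34
  81a + 27b + 9c + 3d + e = -239
  256a + 64b + 16c + 4d + e = -800
Solving the system yields a = -3, b = -2, c = 5, d = 3, e = 4.
So q(t) = -3t⁴ - 2t³ + 5t² + 3t + 4.
The constant term is 4.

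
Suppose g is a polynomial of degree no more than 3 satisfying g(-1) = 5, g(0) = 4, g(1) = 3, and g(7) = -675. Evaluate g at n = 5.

-241

Write g(n) = an^3 + bn^2 + cn + d. Substituting each data point gives a linear system:
  -a + b - c + d = 5
  d = 4
  a + b + c + d = 3
  343a + 49b + 7c + d = -675
Solving the system yields a = -2, b = 0, c = 1, d = 4.
So g(n) = -2n^3 + n + 4.
Then g(5) = -241.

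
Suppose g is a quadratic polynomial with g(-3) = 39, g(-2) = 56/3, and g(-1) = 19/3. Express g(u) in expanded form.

g(u) = 4u^2 - (1/3)u + 2

Write g(u) = au^2 + bu + c. Substituting each data point gives a linear system:
  9a - 3b + c = 39
  4a - 2b + c = 56/3
  a - b + c = 19/3
Solving the system yields a = 4, b = -1/3, c = 2.
So g(u) = 4u² - (1/3)u + 2.
Check: g(-1) = 19/3. ✓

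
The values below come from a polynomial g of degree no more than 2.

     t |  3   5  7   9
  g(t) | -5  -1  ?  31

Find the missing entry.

The 3 known points determine the degree-2 polynomial uniquely.
Write g(t) = at^2 + bt + c. Substituting each data point gives a linear system:
  9a + 3b + c = -5
  25a + 5b + c = -1
  81a + 9b + c = 31
Solving the system yields a = 1, b = -6, c = 4.
So g(t) = t^2 - 6t + 4.
Then g(7) = 11.

11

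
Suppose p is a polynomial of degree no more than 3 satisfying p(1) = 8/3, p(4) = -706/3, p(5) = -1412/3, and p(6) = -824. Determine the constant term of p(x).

Write p(x) = ax^3 + bx^2 + cx + d. Substituting each data point gives a linear system:
  a + b + c + d = 8/3
  64a + 16b + 4c + d = -706/3
  125a + 25b + 5c + d = -1412/3
  216a + 36b + 6c + d = -824
Solving the system yields a = -4, b = 1, c = -1/3, d = 6.
So p(x) = -4x^3 + x^2 - (1/3)x + 6.
The constant term is 6.

6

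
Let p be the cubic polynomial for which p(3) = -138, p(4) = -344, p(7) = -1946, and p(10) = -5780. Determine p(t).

Write p(t) = at^3 + bt^2 + ct + d. Substituting each data point gives a linear system:
  27a + 9b + 3c + d = -138
  64a + 16b + 4c + d = -344
  343a + 49b + 7c + d = -1946
  1000a + 100b + 10c + d = -5780
Solving the system yields a = -6, b = 2, c = 2, d = 0.
So p(t) = -6t^3 + 2t^2 + 2t.
Check: p(3) = -138. ✓

p(t) = -6t^3 + 2t^2 + 2t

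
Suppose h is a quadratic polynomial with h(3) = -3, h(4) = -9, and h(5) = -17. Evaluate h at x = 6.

Using the Lagrange interpolation formula with nodes 3, 4, 5:
  L_0(x) = (x - 4)(x - 5) / 2
  L_1(x) = (x - 3)(x - 5) / -1
  L_2(x) = (x - 3)(x - 4) / 2
Then h(x) = -3·L_0(x) - 9·L_1(x) - 17·L_2(x).
Expanding and collecting terms gives h(x) = -x^2 + x + 3.
Evaluating at x = 6: h(6) = -27.

-27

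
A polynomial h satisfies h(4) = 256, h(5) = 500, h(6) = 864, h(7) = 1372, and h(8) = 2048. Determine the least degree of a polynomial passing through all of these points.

Forward differences of the values at t = 4, 5, 6, 7, 8:
  h  : 256  500  864  1372  2048
  Δ  : 244  364  508  676
  Δ^2: 120  144  168
  Δ^3: 24  24
  Δ^4: 0
The third differences are constant (24) and nonzero, while all higher differences vanish, so the minimal degree is 3.

3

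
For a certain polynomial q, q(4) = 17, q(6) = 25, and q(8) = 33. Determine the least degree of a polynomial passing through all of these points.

1

Forward differences of the values at u = 4, 6, 8:
  q  : 17  25  33
  Δ  : 8  8
  Δ^2: 0
The first differences are constant (8) and nonzero, while all higher differences vanish, so the minimal degree is 1.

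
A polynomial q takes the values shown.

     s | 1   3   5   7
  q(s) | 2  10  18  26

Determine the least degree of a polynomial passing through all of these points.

Forward differences of the values at s = 1, 3, 5, 7:
  q  : 2  10  18  26
  Δ  : 8  8  8
  Δ^2: 0  0
  Δ^3: 0
The first differences are constant (8) and nonzero, while all higher differences vanish, so the minimal degree is 1.

1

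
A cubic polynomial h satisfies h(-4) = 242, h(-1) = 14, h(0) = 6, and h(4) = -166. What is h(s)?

h(s) = -3s^3 + 2s^2 - 3s + 6

Write h(s) = as^3 + bs^2 + cs + d. Substituting each data point gives a linear system:
  -64a + 16b - 4c + d = 242
  -a + b - c + d = 14
  d = 6
  64a + 16b + 4c + d = -166
Solving the system yields a = -3, b = 2, c = -3, d = 6.
So h(s) = -3s³ + 2s² - 3s + 6.
Check: h(4) = -166. ✓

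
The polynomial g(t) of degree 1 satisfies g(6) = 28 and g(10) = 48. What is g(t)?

Write g(t) = at + b. Substituting each data point gives a linear system:
  6a + b = 28
  10a + b = 48
Solving the system yields a = 5, b = -2.
So g(t) = 5t - 2.
Check: g(6) = 28. ✓

g(t) = 5t - 2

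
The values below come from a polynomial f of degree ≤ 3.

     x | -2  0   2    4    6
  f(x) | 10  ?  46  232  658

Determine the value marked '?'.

4

The 4 known points determine the degree-3 polynomial uniquely.
Write f(x) = ax^3 + bx^2 + cx + d. Substituting each data point gives a linear system:
  -8a + 4b - 2c + d = 10
  8a + 4b + 2c + d = 46
  64a + 16b + 4c + d = 232
  216a + 36b + 6c + d = 658
Solving the system yields a = 2, b = 6, c = 1, d = 4.
So f(x) = 2x^3 + 6x^2 + x + 4.
Then f(0) = 4.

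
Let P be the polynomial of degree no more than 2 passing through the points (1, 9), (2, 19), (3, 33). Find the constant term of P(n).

Write P(n) = an^2 + bn + c. Substituting each data point gives a linear system:
  a + b + c = 9
  4a + 2b + c = 19
  9a + 3b + c = 33
Solving the system yields a = 2, b = 4, c = 3.
So P(n) = 2n² + 4n + 3.
The constant term is 3.

3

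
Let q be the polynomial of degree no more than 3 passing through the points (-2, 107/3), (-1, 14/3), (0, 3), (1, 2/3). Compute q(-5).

Write q(n) = an^3 + bn^2 + cn + d. Substituting each data point gives a linear system:
  -8a + 4b - 2c + d = 107/3
  -a + b - c + d = 14/3
  d = 3
  a + b + c + d = 2/3
Solving the system yields a = -5, b = -1/3, c = 3, d = 3.
So q(n) = -5n^3 - (1/3)n^2 + 3n + 3.
Then q(-5) = 1814/3.

1814/3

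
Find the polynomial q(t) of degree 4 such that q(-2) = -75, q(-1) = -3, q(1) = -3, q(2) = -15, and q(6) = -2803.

q(t) = -3t^4 + 5t^3 + t^2 - 5t - 1

Write q(t) = at^4 + bt^3 + ct^2 + dt + e. Substituting each data point gives a linear system:
  16a - 8b + 4c - 2d + e = -75
  a - b + c - d + e = -3
  a + b + c + d + e = -3
  16a + 8b + 4c + 2d + e = -15
  1296a + 216b + 36c + 6d + e = -2803
Solving the system yields a = -3, b = 5, c = 1, d = -5, e = -1.
So q(t) = -3t^4 + 5t^3 + t^2 - 5t - 1.
Check: q(1) = -3. ✓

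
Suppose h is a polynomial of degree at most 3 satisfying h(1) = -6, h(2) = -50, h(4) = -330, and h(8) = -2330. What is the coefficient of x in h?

-4

Write h(x) = ax^3 + bx^2 + cx + d. Substituting each data point gives a linear system:
  a + b + c + d = -6
  8a + 4b + 2c + d = -50
  64a + 16b + 4c + d = -330
  512a + 64b + 8c + d = -2330
Solving the system yields a = -4, b = -4, c = -4, d = 6.
So h(x) = -4x³ - 4x² - 4x + 6.
The coefficient of x is -4.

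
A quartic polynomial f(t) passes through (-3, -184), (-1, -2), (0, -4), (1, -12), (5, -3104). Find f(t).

f(t) = -4t^4 - 5t^3 + t^2 - 4

Write f(t) = at^4 + bt^3 + ct^2 + dt + e. Substituting each data point gives a linear system:
  81a - 27b + 9c - 3d + e = -184
  a - b + c - d + e = -2
  e = -4
  a + b + c + d + e = -12
  625a + 125b + 25c + 5d + e = -3104
Solving the system yields a = -4, b = -5, c = 1, d = 0, e = -4.
So f(t) = -4t⁴ - 5t³ + t² - 4.
Check: f(-3) = -184. ✓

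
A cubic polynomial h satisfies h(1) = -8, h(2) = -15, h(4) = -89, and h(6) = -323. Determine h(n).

h(n) = -2n^3 + 4n^2 - 5n - 5

Write h(n) = an^3 + bn^2 + cn + d. Substituting each data point gives a linear system:
  a + b + c + d = -8
  8a + 4b + 2c + d = -15
  64a + 16b + 4c + d = -89
  216a + 36b + 6c + d = -323
Solving the system yields a = -2, b = 4, c = -5, d = -5.
So h(n) = -2n^3 + 4n^2 - 5n - 5.
Check: h(1) = -8. ✓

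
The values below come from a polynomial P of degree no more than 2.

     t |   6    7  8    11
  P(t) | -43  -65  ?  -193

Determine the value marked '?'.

-91

The 3 known points determine the degree-2 polynomial uniquely.
Write P(t) = at^2 + bt + c. Substituting each data point gives a linear system:
  36a + 6b + c = -43
  49a + 7b + c = -65
  121a + 11b + c = -193
Solving the system yields a = -2, b = 4, c = 5.
So P(t) = -2t^2 + 4t + 5.
Then P(8) = -91.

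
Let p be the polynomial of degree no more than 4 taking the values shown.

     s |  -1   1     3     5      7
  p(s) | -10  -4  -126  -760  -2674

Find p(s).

Write p(s) = as^4 + bs^3 + cs^2 + ds + e. Substituting each data point gives a linear system:
  a - b + c - d + e = -10
  a + b + c + d + e = -4
  81a + 27b + 9c + 3d + e = -126
  625a + 125b + 25c + 5d + e = -760
  2401a + 343b + 49c + 7d + e = -2674
Solving the system yields a = -1, b = 0, c = -6, d = 3, e = 0.
So p(s) = -s⁴ - 6s² + 3s.
Check: p(-1) = -10. ✓

p(s) = -s^4 - 6s^2 + 3s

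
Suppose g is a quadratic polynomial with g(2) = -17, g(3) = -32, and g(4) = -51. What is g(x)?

g(x) = -2x^2 - 5x + 1

Write g(x) = ax^2 + bx + c. Substituting each data point gives a linear system:
  4a + 2b + c = -17
  9a + 3b + c = -32
  16a + 4b + c = -51
Solving the system yields a = -2, b = -5, c = 1.
So g(x) = -2x^2 - 5x + 1.
Check: g(2) = -17. ✓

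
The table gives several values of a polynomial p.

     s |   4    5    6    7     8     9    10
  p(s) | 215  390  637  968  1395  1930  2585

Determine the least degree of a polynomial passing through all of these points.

3

Forward differences of the values at s = 4, 5, 6, 7, 8, 9, 10:
  p  : 215  390  637  968  1395  1930  2585
  Δ  : 175  247  331  427  535  655
  Δ^2: 72  84  96  108  120
  Δ^3: 12  12  12  12
  Δ^4: 0  0  0
  Δ^5: 0  0
  Δ^6: 0
The third differences are constant (12) and nonzero, while all higher differences vanish, so the minimal degree is 3.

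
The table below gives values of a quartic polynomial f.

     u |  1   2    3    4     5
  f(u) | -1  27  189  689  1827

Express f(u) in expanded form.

f(u) = 4u^4 - 6u^3 + 3u^2 + u - 3

Write f(u) = au^4 + bu^3 + cu^2 + du + e. Substituting each data point gives a linear system:
  a + b + c + d + e = -1
  16a + 8b + 4c + 2d + e = 27
  81a + 27b + 9c + 3d + e = 189
  256a + 64b + 16c + 4d + e = 689
  625a + 125b + 25c + 5d + e = 1827
Solving the system yields a = 4, b = -6, c = 3, d = 1, e = -3.
So f(u) = 4u⁴ - 6u³ + 3u² + u - 3.
Check: f(3) = 189. ✓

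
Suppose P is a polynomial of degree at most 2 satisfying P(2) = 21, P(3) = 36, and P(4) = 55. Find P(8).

171

Using the Lagrange interpolation formula with nodes 2, 3, 4:
  L_0(t) = (t - 3)(t - 4) / 2
  L_1(t) = (t - 2)(t - 4) / -1
  L_2(t) = (t - 2)(t - 3) / 2
Then P(t) = 21·L_0(t) + 36·L_1(t) + 55·L_2(t).
Expanding and collecting terms gives P(t) = 2t^2 + 5t + 3.
Evaluating at t = 8: P(8) = 171.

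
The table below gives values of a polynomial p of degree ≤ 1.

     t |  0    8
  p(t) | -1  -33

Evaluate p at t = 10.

-41

Using the Lagrange interpolation formula with nodes 0, 8:
  L_0(t) = (t - 8) / -8
  L_1(t) = t / 8
Then p(t) = -1·L_0(t) - 33·L_1(t).
Expanding and collecting terms gives p(t) = -4t - 1.
Evaluating at t = 10: p(10) = -41.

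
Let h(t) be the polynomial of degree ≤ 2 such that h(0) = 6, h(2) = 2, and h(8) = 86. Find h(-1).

Using the Lagrange interpolation formula with nodes 0, 2, 8:
  L_0(t) = (t - 2)(t - 8) / 16
  L_1(t) = t(t - 8) / -12
  L_2(t) = t(t - 2) / 48
Then h(t) = 6·L_0(t) + 2·L_1(t) + 86·L_2(t).
Expanding and collecting terms gives h(t) = 2t² - 6t + 6.
Evaluating at t = -1: h(-1) = 14.

14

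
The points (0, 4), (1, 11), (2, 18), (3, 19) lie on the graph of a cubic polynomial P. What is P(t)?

P(t) = -t^3 + 3t^2 + 5t + 4

Write P(t) = at^3 + bt^2 + ct + d. Substituting each data point gives a linear system:
  d = 4
  a + b + c + d = 11
  8a + 4b + 2c + d = 18
  27a + 9b + 3c + d = 19
Solving the system yields a = -1, b = 3, c = 5, d = 4.
So P(t) = -t^3 + 3t^2 + 5t + 4.
Check: P(1) = 11. ✓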